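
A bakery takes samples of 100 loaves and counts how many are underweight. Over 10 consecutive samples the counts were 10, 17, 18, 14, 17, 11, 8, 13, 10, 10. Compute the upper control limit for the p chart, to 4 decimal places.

p̄ = Σdᵢ / (k·n) = 128 / (10 × 100) = 0.12800
UCL = p̄ + 3·√(p̄(1−p̄)/n) = 0.12800 + 3 × √(0.12800×0.87200/100) = 0.12800 + 3 × 0.03341 = 0.22823

0.2282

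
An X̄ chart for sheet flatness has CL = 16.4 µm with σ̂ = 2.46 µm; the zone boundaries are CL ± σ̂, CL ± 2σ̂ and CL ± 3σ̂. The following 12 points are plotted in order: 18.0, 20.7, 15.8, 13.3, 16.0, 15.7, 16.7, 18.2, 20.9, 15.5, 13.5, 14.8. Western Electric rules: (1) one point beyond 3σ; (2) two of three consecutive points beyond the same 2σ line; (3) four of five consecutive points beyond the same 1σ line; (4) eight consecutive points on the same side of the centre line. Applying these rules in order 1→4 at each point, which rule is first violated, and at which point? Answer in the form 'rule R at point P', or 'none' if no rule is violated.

none

Zone of each point (C = within 1σ̂, B = 1σ̂–2σ̂, A = 2σ̂–3σ̂, * = beyond 3σ̂; sign = side of CL): 1:+C, 2:+B, 3:-C, 4:-B, 5:-C, 6:-C, 7:+C, 8:+C, 9:+B, 10:-C, 11:-B, 12:-C
No rule fires across all 12 points.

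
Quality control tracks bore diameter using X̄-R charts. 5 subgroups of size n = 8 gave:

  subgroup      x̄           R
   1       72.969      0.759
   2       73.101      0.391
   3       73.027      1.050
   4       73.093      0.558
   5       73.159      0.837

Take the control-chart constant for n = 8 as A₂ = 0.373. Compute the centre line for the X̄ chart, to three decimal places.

73.070

X̄̄ = (72.969 + 73.101 + 73.027 + 73.093 + 73.159) / 5 = 365.3490 / 5 = 73.0698
CL = X̄̄ = 73.0698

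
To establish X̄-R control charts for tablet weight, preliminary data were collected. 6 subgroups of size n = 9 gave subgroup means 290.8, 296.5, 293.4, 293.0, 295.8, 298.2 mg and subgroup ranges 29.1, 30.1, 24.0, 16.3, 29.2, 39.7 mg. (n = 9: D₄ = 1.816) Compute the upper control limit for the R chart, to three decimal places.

R̄ = (29.1 + 30.1 + 24.0 + 16.3 + 29.2 + 39.7) / 6 = 168.4000 / 6 = 28.0667
UCL_R = D₄·R̄ = 1.816 × 28.0667 = 50.9691

50.969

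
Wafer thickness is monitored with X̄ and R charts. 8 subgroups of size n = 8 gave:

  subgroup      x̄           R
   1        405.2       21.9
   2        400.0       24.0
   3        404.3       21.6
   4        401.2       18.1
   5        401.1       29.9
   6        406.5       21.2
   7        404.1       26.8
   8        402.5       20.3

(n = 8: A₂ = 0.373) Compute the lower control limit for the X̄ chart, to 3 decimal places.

394.543

X̄̄ = (405.2 + 400.0 + 404.3 + 401.2 + 401.1 + 406.5 + 404.1 + 402.5) / 8 = 3224.9000 / 8 = 403.1125
R̄ = (21.9 + 24.0 + 21.6 + 18.1 + 29.9 + 21.2 + 26.8 + 20.3) / 8 = 183.8000 / 8 = 22.9750
LCL = X̄̄ − A₂·R̄ = 403.1125 − 0.373 × 22.9750 = 394.5428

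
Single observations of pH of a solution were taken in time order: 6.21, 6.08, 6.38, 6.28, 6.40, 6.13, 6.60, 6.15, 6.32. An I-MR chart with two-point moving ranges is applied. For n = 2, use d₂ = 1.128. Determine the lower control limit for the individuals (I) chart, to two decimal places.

X̄ = (6.21 + 6.08 + 6.38 + 6.28 + 6.40 + 6.13 + 6.60 + 6.15 + 6.32) / 9 = 6.2833
Moving ranges: 0.13, 0.30, 0.10, 0.12, 0.27, 0.47, 0.45, 0.17; M̄R̄ = 2.0100 / 8 = 0.2512
LCL = X̄ − 3·M̄R̄/d₂ = 6.2833 − 3 × 0.2512 / 1.128 = 5.6151

5.62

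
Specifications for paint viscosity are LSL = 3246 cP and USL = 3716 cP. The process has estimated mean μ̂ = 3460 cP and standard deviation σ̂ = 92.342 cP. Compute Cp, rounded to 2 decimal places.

Cp = (USL − LSL) / (6σ̂) = (3716 − 3246) / (6 × 92.342) = 470.0000 / 554.0520 = 0.8483

0.85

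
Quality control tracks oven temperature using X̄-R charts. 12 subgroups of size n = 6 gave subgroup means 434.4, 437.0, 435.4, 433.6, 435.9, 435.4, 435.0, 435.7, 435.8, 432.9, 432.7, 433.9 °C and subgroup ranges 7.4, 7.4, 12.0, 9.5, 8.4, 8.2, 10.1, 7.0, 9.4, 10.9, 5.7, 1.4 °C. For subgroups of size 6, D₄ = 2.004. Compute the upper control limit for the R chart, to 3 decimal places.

R̄ = (7.4 + 7.4 + 12.0 + 9.5 + 8.4 + 8.2 + 10.1 + 7.0 + 9.4 + 10.9 + 5.7 + 1.4) / 12 = 97.4000 / 12 = 8.1167
UCL_R = D₄·R̄ = 2.004 × 8.1167 = 16.2658

16.266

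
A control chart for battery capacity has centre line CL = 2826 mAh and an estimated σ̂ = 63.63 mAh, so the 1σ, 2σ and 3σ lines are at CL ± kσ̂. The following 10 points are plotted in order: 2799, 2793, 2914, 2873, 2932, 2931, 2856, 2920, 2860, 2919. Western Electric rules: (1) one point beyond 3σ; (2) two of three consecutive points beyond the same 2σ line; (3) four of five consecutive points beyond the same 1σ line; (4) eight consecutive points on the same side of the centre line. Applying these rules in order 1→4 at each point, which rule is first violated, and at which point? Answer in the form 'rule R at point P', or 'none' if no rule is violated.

rule 4 at point 10

Zone of each point (C = within 1σ̂, B = 1σ̂–2σ̂, A = 2σ̂–3σ̂, * = beyond 3σ̂; sign = side of CL): 1:-C, 2:-C, 3:+B, 4:+C, 5:+B, 6:+B, 7:+C, 8:+B, 9:+C, 10:+B
Rule 4 (eight consecutive points on the same side of the centre line) is satisfied at point 10.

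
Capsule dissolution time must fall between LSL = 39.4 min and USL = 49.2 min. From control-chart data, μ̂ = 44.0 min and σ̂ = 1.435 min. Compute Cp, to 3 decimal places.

Cp = (USL − LSL) / (6σ̂) = (49.2 − 39.4) / (6 × 1.435) = 9.8000 / 8.6100 = 1.1382

1.138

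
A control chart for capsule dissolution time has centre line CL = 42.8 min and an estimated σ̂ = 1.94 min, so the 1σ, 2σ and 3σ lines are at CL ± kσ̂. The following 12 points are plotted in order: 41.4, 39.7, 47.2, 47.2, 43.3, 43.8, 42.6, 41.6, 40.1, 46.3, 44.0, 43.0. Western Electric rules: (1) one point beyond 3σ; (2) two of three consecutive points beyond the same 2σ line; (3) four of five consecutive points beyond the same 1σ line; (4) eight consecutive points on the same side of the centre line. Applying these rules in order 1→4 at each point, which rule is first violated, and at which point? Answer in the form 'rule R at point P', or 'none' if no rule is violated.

Zone of each point (C = within 1σ̂, B = 1σ̂–2σ̂, A = 2σ̂–3σ̂, * = beyond 3σ̂; sign = side of CL): 1:-C, 2:-B, 3:+A, 4:+A, 5:+C, 6:+C, 7:-C, 8:-C, 9:-B, 10:+B, 11:+C, 12:+C
Rule 2 (two of three consecutive points beyond the same 2σ limit) is satisfied at point 4.

rule 2 at point 4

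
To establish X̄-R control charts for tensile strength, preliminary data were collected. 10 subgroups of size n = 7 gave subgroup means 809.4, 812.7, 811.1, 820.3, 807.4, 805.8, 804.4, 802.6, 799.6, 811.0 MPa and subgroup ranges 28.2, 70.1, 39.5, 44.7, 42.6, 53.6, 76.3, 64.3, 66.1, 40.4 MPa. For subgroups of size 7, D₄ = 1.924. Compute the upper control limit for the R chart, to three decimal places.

R̄ = (28.2 + 70.1 + 39.5 + 44.7 + 42.6 + 53.6 + 76.3 + 64.3 + 66.1 + 40.4) / 10 = 525.8000 / 10 = 52.5800
UCL_R = D₄·R̄ = 1.924 × 52.5800 = 101.1639

101.164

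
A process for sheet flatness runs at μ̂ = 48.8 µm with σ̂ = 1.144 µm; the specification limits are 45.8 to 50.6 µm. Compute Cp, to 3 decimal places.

0.699

Cp = (USL − LSL) / (6σ̂) = (50.6 − 45.8) / (6 × 1.144) = 4.8000 / 6.8640 = 0.6993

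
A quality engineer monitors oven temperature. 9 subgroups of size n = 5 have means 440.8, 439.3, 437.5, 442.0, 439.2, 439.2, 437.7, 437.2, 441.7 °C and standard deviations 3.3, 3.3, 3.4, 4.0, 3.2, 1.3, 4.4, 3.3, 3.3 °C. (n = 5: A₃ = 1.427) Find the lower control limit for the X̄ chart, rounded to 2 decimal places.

434.72

X̄̄ = (440.8 + 439.3 + 437.5 + 442.0 + 439.2 + 439.2 + 437.7 + 437.2 + 441.7) / 9 = 439.4000
s̄ = (3.3 + 3.3 + 3.4 + 4.0 + 3.2 + 1.3 + 4.4 + 3.3 + 3.3) / 9 = 3.2778
LCL = X̄̄ − A₃·s̄ = 439.4000 − 1.427 × 3.2778 = 434.7226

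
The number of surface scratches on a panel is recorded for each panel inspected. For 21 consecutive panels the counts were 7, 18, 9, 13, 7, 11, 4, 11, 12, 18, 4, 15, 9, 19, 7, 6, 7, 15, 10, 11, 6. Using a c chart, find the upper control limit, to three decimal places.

20.117

c̄ = (7 + 18 + 9 + 13 + 7 + 11 + 4 + 11 + 12 + 18 + 4 + 15 + 9 + 19 + 7 + 6 + 7 + 15 + 10 + 11 + 6) / 21 = 219 / 21 = 10.4286
UCL = c̄ + 3√c̄ = 10.4286 + 3 × √10.4286 = 10.4286 + 3 × 3.2293 = 20.1166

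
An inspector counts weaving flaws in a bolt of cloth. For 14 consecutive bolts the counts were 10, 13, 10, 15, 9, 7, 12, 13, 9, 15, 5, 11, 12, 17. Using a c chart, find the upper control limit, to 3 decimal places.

21.364

c̄ = (10 + 13 + 10 + 15 + 9 + 7 + 12 + 13 + 9 + 15 + 5 + 11 + 12 + 17) / 14 = 158 / 14 = 11.2857
UCL = c̄ + 3√c̄ = 11.2857 + 3 × √11.2857 = 11.2857 + 3 × 3.3594 = 21.3640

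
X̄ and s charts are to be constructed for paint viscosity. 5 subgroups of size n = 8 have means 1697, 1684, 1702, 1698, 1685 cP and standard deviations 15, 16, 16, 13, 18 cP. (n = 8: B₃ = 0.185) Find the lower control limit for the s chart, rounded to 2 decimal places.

s̄ = (15 + 16 + 16 + 13 + 18) / 5 = 15.6000
LCL_s = B₃·s̄ = 0.185 × 15.6000 = 2.8860

2.89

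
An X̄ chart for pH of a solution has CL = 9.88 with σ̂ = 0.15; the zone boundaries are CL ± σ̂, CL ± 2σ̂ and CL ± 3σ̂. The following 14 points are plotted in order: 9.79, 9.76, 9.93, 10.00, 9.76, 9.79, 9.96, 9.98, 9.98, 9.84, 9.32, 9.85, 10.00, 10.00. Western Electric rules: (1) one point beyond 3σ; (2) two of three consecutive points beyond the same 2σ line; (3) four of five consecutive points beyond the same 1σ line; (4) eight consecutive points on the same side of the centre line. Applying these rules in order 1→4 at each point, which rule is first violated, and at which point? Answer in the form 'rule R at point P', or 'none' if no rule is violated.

rule 1 at point 11

Zone of each point (C = within 1σ̂, B = 1σ̂–2σ̂, A = 2σ̂–3σ̂, * = beyond 3σ̂; sign = side of CL): 1:-C, 2:-C, 3:+C, 4:+C, 5:-C, 6:-C, 7:+C, 8:+C, 9:+C, 10:-C, 11:-*, 12:-C, 13:+C, 14:+C
Rule 1 (one point beyond the 3σ limits) is satisfied at point 11.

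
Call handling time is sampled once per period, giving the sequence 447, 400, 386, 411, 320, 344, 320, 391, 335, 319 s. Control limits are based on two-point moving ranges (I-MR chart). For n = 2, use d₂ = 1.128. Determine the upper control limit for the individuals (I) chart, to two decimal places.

476.05

X̄ = (447 + 400 + 386 + 411 + 320 + 344 + 320 + 391 + 335 + 319) / 10 = 367.3000
Moving ranges: 47, 14, 25, 91, 24, 24, 71, 56, 16; M̄R̄ = 368.0000 / 9 = 40.8889
UCL = X̄ + 3·M̄R̄/d₂ = 367.3000 + 3 × 40.8889 / 1.128 = 476.0470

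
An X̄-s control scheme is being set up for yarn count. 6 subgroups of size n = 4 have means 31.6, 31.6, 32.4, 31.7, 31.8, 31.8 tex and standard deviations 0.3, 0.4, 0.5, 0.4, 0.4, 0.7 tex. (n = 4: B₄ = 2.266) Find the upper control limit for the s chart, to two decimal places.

1.02

s̄ = (0.3 + 0.4 + 0.5 + 0.4 + 0.4 + 0.7) / 6 = 0.4500
UCL_s = B₄·s̄ = 2.266 × 0.4500 = 1.0197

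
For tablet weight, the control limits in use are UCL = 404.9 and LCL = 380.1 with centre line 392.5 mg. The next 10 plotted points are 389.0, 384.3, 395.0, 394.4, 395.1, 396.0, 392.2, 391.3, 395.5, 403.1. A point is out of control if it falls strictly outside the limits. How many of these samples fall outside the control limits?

0

All 10 points lie within [380.1, 404.9].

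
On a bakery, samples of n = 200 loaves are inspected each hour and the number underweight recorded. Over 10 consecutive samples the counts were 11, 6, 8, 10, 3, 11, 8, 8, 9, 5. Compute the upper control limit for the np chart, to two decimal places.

16.16

p̄ = Σdᵢ / (k·n) = 79 / (10 × 200) = 0.03950
UCL = np̄ + 3·√(np̄(1−p̄)) = 7.9000 + 3 × √(7.9000×0.96050) = 7.9000 + 3 × 2.7546 = 16.1639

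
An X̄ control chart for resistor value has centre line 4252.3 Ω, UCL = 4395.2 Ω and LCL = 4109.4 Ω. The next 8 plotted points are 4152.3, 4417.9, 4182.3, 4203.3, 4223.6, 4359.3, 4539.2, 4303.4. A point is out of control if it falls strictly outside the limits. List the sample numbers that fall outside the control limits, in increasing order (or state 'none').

Compare each point to [4109.4, 4395.2]: sample 2 = 4417.9 > UCL; sample 7 = 4539.2 > UCL.

2, 7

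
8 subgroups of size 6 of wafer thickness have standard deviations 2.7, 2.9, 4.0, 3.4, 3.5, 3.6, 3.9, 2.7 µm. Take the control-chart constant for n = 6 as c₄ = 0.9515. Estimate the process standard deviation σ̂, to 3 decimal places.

3.508

s̄ = (2.7 + 2.9 + 4.0 + 3.4 + 3.5 + 3.6 + 3.9 + 2.7) / 8 = 3.3375
σ̂ = s̄ / c₄ = 3.3375 / 0.9515 = 3.5076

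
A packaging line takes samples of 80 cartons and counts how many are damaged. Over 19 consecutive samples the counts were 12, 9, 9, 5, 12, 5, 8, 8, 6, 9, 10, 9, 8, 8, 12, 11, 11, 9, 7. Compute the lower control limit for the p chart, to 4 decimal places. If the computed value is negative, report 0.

0.0054

p̄ = Σdᵢ / (k·n) = 168 / (19 × 80) = 0.11053
LCL = p̄ − 3·√(p̄(1−p̄)/n) = 0.11053 − 3 × 0.03506 = 0.00536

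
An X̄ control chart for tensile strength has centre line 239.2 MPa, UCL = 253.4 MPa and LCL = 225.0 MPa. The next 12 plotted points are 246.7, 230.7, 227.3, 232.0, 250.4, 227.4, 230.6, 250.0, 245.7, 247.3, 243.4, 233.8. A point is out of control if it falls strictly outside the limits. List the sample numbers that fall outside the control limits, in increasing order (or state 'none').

All 12 points lie within [225.0, 253.4].

none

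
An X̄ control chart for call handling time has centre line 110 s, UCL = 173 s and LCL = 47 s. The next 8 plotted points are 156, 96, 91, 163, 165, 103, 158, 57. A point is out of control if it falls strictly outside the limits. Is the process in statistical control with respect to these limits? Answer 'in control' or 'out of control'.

in control

All 8 points lie within [47, 173].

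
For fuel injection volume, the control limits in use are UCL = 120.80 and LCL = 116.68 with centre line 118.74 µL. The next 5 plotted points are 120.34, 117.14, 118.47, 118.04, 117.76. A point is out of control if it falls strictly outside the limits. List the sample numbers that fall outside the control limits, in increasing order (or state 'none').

none

All 5 points lie within [116.68, 120.80].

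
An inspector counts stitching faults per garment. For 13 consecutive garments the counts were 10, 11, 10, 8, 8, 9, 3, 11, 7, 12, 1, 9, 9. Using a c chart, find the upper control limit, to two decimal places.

16.95

c̄ = (10 + 11 + 10 + 8 + 8 + 9 + 3 + 11 + 7 + 12 + 1 + 9 + 9) / 13 = 108 / 13 = 8.3077
UCL = c̄ + 3√c̄ = 8.3077 + 3 × √8.3077 = 8.3077 + 3 × 2.8823 = 16.9546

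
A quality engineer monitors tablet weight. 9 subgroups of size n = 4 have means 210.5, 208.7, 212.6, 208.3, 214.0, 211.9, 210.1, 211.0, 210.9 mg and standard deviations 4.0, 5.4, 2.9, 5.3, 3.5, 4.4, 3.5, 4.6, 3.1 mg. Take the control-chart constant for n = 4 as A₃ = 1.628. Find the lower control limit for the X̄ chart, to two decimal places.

X̄̄ = (210.5 + 208.7 + 212.6 + 208.3 + 214.0 + 211.9 + 210.1 + 211.0 + 210.9) / 9 = 210.8889
s̄ = (4.0 + 5.4 + 2.9 + 5.3 + 3.5 + 4.4 + 3.5 + 4.6 + 3.1) / 9 = 4.0778
LCL = X̄̄ − A₃·s̄ = 210.8889 − 1.628 × 4.0778 = 204.2503

204.25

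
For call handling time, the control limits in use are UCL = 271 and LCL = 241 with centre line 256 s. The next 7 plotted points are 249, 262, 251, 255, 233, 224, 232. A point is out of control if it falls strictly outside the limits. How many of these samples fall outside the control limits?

Compare each point to [241, 271]: sample 5 = 233 < LCL; sample 6 = 224 < LCL; sample 7 = 232 < LCL.

3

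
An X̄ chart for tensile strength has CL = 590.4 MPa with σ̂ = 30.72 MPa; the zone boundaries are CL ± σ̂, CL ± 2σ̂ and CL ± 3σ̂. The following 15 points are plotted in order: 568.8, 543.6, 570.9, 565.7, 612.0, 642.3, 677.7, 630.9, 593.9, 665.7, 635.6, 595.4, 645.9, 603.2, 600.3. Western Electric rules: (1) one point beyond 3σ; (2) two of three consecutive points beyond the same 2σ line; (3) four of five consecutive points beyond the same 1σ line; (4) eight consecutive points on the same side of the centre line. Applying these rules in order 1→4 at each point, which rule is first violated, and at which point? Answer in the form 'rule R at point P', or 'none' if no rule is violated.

rule 3 at point 10

Zone of each point (C = within 1σ̂, B = 1σ̂–2σ̂, A = 2σ̂–3σ̂, * = beyond 3σ̂; sign = side of CL): 1:-C, 2:-B, 3:-C, 4:-C, 5:+C, 6:+B, 7:+A, 8:+B, 9:+C, 10:+A, 11:+B, 12:+C, 13:+B, 14:+C, 15:+C
Rule 3 (four of five consecutive points beyond the same 1σ limit) is satisfied at point 10.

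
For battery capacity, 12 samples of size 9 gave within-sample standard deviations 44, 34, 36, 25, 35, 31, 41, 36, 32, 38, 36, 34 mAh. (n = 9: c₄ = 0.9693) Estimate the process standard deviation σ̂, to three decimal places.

s̄ = (44 + 34 + 36 + 25 + 35 + 31 + 41 + 36 + 32 + 38 + 36 + 34) / 12 = 35.1667
σ̂ = s̄ / c₄ = 35.1667 / 0.9693 = 36.2805

36.280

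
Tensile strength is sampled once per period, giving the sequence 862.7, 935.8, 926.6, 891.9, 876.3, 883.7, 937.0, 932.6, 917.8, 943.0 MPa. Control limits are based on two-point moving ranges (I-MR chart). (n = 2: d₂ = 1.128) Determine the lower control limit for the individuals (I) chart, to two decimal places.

X̄ = (862.7 + 935.8 + 926.6 + 891.9 + 876.3 + 883.7 + 937.0 + 932.6 + 917.8 + 943.0) / 10 = 910.7400
Moving ranges: 73.1, 9.2, 34.7, 15.6, 7.4, 53.3, 4.4, 14.8, 25.2; M̄R̄ = 237.7000 / 9 = 26.4111
LCL = X̄ − 3·M̄R̄/d₂ = 910.7400 − 3 × 26.4111 / 1.128 = 840.4977

840.50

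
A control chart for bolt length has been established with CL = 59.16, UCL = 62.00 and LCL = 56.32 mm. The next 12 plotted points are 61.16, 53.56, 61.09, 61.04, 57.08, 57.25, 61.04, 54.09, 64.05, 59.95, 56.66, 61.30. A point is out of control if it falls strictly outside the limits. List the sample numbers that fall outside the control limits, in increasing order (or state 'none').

2, 8, 9

Compare each point to [56.32, 62.00]: sample 2 = 53.56 < LCL; sample 8 = 54.09 < LCL; sample 9 = 64.05 > UCL.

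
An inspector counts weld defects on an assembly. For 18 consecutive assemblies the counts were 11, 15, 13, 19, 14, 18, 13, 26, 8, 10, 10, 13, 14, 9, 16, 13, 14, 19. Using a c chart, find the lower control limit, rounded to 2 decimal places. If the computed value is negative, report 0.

c̄ = (11 + 15 + 13 + 19 + 14 + 18 + 13 + 26 + 8 + 10 + 10 + 13 + 14 + 9 + 16 + 13 + 14 + 19) / 18 = 255 / 18 = 14.1667
LCL = c̄ − 3√c̄ = 14.1667 − 3 × 3.7639 = 2.8751

2.88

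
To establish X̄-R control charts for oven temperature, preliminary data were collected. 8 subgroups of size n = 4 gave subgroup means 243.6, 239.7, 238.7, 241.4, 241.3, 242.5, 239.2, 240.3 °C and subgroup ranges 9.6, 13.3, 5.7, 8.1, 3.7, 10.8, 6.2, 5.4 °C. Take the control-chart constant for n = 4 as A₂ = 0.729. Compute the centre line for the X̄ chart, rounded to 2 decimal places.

X̄̄ = (243.6 + 239.7 + 238.7 + 241.4 + 241.3 + 242.5 + 239.2 + 240.3) / 8 = 1926.7000 / 8 = 240.8375
CL = X̄̄ = 240.8375

240.84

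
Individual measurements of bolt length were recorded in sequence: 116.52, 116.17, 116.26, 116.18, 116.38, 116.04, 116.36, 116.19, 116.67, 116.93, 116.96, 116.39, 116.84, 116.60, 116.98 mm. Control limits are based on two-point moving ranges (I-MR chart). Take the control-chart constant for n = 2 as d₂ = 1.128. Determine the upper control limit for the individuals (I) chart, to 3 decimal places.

117.250

X̄ = (116.52 + 116.17 + 116.26 + 116.18 + 116.38 + 116.04 + 116.36 + 116.19 + 116.67 + 116.93 + 116.96 + 116.39 + 116.84 + 116.60 + 116.98) / 15 = 116.4980
Moving ranges: 0.35, 0.09, 0.08, 0.20, 0.34, 0.32, 0.17, 0.48, 0.26, 0.03, 0.57, 0.45, 0.24, 0.38; M̄R̄ = 3.9600 / 14 = 0.2829
UCL = X̄ + 3·M̄R̄/d₂ = 116.4980 + 3 × 0.2829 / 1.128 = 117.2503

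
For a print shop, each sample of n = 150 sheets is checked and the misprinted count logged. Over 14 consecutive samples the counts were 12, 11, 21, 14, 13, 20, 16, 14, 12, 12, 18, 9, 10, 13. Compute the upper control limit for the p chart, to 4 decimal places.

0.1639

p̄ = Σdᵢ / (k·n) = 195 / (14 × 150) = 0.09286
UCL = p̄ + 3·√(p̄(1−p̄)/n) = 0.09286 + 3 × √(0.09286×0.90714/150) = 0.09286 + 3 × 0.02370 = 0.16395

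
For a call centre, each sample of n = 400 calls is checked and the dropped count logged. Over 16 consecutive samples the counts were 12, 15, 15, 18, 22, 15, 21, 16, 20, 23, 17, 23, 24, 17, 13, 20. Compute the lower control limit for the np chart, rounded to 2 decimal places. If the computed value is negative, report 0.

p̄ = Σdᵢ / (k·n) = 291 / (16 × 400) = 0.04547
LCL = np̄ − 3·√(np̄(1−p̄)) = 18.1875 − 3 × 4.1666 = 5.6877

5.69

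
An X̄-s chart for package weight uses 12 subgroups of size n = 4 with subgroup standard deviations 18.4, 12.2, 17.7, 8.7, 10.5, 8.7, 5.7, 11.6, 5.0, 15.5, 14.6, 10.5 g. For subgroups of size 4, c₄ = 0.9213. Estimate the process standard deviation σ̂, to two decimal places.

s̄ = (18.4 + 12.2 + 17.7 + 8.7 + 10.5 + 8.7 + 5.7 + 11.6 + 5.0 + 15.5 + 14.6 + 10.5) / 12 = 11.5917
σ̂ = s̄ / c₄ = 11.5917 / 0.9213 = 12.5819

12.58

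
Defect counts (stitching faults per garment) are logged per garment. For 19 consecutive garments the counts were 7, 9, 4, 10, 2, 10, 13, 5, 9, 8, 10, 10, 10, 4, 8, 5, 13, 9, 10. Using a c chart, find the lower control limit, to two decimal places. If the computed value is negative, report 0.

c̄ = (7 + 9 + 4 + 10 + 2 + 10 + 13 + 5 + 9 + 8 + 10 + 10 + 10 + 4 + 8 + 5 + 13 + 9 + 10) / 19 = 156 / 19 = 8.2105
LCL = c̄ − 3√c̄ = 8.2105 − 3 × 2.8654 = -0.3857 → 0 (cannot be negative)

0.00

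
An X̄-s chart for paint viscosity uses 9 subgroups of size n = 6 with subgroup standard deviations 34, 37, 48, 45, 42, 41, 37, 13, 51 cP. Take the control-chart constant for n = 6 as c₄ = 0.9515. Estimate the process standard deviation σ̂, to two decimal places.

40.64

s̄ = (34 + 37 + 48 + 45 + 42 + 41 + 37 + 13 + 51) / 9 = 38.6667
σ̂ = s̄ / c₄ = 38.6667 / 0.9515 = 40.6376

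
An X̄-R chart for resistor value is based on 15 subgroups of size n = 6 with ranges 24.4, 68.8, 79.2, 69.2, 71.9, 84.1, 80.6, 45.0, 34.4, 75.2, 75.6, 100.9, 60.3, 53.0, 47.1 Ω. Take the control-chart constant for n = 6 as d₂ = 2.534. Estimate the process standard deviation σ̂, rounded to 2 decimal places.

R̄ = (24.4 + 68.8 + 79.2 + 69.2 + 71.9 + 84.1 + 80.6 + 45.0 + 34.4 + 75.2 + 75.6 + 100.9 + 60.3 + 53.0 + 47.1) / 15 = 64.6467
σ̂ = R̄ / d₂ = 64.6467 / 2.534 = 25.5117

25.51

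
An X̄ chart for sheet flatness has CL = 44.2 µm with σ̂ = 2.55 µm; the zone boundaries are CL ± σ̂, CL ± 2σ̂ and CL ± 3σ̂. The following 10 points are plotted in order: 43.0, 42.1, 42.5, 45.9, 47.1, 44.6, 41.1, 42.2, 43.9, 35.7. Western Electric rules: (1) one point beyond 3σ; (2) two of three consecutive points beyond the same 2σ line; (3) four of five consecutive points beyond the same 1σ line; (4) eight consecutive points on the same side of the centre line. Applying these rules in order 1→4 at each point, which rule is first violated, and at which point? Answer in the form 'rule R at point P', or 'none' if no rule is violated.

Zone of each point (C = within 1σ̂, B = 1σ̂–2σ̂, A = 2σ̂–3σ̂, * = beyond 3σ̂; sign = side of CL): 1:-C, 2:-C, 3:-C, 4:+C, 5:+B, 6:+C, 7:-B, 8:-C, 9:-C, 10:-*
Rule 1 (one point beyond the 3σ limits) is satisfied at point 10.

rule 1 at point 10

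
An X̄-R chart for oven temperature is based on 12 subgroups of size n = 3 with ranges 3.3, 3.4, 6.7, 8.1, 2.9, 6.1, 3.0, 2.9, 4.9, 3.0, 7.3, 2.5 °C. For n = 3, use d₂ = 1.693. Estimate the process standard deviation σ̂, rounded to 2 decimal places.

R̄ = (3.3 + 3.4 + 6.7 + 8.1 + 2.9 + 6.1 + 3.0 + 2.9 + 4.9 + 3.0 + 7.3 + 2.5) / 12 = 4.5083
σ̂ = R̄ / d₂ = 4.5083 / 1.693 = 2.6629

2.66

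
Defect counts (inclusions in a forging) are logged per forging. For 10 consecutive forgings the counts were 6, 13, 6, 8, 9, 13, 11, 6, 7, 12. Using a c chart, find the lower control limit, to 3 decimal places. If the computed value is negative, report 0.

c̄ = (6 + 13 + 6 + 8 + 9 + 13 + 11 + 6 + 7 + 12) / 10 = 91 / 10 = 9.1000
LCL = c̄ − 3√c̄ = 9.1000 − 3 × 3.0166 = 0.0501

0.050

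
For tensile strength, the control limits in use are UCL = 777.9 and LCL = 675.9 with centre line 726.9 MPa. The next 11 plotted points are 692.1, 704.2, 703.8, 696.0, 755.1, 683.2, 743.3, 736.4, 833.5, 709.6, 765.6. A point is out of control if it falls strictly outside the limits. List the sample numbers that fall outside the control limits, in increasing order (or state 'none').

9

Compare each point to [675.9, 777.9]: sample 9 = 833.5 > UCL.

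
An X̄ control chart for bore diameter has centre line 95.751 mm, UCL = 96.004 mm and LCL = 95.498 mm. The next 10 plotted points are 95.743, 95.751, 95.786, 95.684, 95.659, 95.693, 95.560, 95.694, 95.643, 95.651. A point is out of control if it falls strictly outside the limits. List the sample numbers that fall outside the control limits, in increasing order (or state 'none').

none

All 10 points lie within [95.498, 96.004].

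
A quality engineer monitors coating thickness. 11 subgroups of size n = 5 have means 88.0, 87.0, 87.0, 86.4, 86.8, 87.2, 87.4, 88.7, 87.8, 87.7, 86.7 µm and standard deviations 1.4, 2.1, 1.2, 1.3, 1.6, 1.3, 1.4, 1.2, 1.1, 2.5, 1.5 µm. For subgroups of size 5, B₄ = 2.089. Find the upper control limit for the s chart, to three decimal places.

3.152

s̄ = (1.4 + 2.1 + 1.2 + 1.3 + 1.6 + 1.3 + 1.4 + 1.2 + 1.1 + 2.5 + 1.5) / 11 = 1.5091
UCL_s = B₄·s̄ = 2.089 × 1.5091 = 3.1525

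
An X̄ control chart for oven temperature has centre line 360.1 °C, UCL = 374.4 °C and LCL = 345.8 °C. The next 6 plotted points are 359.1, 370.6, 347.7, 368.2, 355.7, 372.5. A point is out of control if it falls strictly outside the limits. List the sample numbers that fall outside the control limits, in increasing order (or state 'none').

none

All 6 points lie within [345.8, 374.4].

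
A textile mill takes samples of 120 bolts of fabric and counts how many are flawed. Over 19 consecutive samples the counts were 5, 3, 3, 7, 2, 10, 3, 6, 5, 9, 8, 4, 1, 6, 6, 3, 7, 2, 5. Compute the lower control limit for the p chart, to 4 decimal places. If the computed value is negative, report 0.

0.0000

p̄ = Σdᵢ / (k·n) = 95 / (19 × 120) = 0.04167
LCL = p̄ − 3·√(p̄(1−p̄)/n) = 0.04167 − 3 × 0.01824 = -0.01306 → 0 (negative, so LCL = 0)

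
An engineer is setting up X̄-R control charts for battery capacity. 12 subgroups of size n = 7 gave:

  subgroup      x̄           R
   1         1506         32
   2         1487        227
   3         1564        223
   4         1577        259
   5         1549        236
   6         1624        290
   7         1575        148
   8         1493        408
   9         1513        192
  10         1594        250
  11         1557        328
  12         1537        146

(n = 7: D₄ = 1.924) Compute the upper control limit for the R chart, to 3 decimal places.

439.153

R̄ = (32 + 227 + 223 + 259 + 236 + 290 + 148 + 408 + 192 + 250 + 328 + 146) / 12 = 2739.0000 / 12 = 228.2500
UCL_R = D₄·R̄ = 1.924 × 228.2500 = 439.1530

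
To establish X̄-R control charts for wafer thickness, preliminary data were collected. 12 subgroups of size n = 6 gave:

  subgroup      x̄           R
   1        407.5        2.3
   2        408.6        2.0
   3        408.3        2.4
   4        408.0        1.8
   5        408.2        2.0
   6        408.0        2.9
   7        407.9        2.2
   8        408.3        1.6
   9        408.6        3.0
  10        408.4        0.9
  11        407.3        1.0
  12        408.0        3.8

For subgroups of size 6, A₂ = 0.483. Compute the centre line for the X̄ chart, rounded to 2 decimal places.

408.09

X̄̄ = (407.5 + 408.6 + 408.3 + 408.0 + 408.2 + 408.0 + 407.9 + 408.3 + 408.6 + 408.4 + 407.3 + 408.0) / 12 = 4897.1000 / 12 = 408.0917
CL = X̄̄ = 408.0917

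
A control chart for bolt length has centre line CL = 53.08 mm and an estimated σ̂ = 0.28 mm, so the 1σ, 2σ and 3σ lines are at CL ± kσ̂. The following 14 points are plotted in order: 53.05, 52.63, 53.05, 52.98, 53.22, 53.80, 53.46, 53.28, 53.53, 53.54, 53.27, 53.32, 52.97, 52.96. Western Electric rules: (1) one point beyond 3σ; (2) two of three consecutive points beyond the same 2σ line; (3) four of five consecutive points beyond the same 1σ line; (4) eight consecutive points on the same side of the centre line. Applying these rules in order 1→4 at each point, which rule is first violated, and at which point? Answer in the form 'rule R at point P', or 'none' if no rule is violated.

rule 3 at point 10

Zone of each point (C = within 1σ̂, B = 1σ̂–2σ̂, A = 2σ̂–3σ̂, * = beyond 3σ̂; sign = side of CL): 1:-C, 2:-B, 3:-C, 4:-C, 5:+C, 6:+A, 7:+B, 8:+C, 9:+B, 10:+B, 11:+C, 12:+C, 13:-C, 14:-C
Rule 3 (four of five consecutive points beyond the same 1σ limit) is satisfied at point 10.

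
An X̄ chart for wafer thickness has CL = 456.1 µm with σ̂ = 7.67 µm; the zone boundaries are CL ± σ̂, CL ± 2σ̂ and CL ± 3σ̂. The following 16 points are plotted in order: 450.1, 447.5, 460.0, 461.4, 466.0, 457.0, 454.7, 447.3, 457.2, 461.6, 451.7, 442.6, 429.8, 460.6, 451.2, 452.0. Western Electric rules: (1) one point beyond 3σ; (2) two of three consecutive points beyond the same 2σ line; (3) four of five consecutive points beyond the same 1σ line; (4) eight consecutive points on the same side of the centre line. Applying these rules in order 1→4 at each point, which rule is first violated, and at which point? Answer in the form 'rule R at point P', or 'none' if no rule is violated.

rule 1 at point 13

Zone of each point (C = within 1σ̂, B = 1σ̂–2σ̂, A = 2σ̂–3σ̂, * = beyond 3σ̂; sign = side of CL): 1:-C, 2:-B, 3:+C, 4:+C, 5:+B, 6:+C, 7:-C, 8:-B, 9:+C, 10:+C, 11:-C, 12:-B, 13:-*, 14:+C, 15:-C, 16:-C
Rule 1 (one point beyond the 3σ limits) is satisfied at point 13.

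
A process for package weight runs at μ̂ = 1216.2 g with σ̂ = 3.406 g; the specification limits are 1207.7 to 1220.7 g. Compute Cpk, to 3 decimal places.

0.440

Cpu = (USL − μ̂) / (3σ̂) = (1220.7 − 1216.2) / (3 × 3.406) = 0.4404; Cpl = (μ̂ − LSL) / (3σ̂) = (1216.2 − 1207.7) / (3 × 3.406) = 0.8319; Cpk = min(Cpu, Cpl) = 0.4404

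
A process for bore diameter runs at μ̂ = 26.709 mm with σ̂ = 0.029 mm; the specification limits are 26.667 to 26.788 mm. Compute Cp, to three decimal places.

0.695

Cp = (USL − LSL) / (6σ̂) = (26.788 − 26.667) / (6 × 0.029) = 0.1210 / 0.1740 = 0.6954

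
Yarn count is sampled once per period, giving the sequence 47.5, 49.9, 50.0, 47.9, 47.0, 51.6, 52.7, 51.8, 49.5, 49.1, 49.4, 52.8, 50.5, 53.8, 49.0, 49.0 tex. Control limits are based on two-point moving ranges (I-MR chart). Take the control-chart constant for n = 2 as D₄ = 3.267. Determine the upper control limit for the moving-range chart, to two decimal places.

6.29

Moving ranges: 2.4, 0.1, 2.1, 0.9, 4.6, 1.1, 0.9, 2.3, 0.4, 0.3, 3.4, 2.3, 3.3, 4.8, 0.0; M̄R̄ = 28.9000 / 15 = 1.9267
UCL_MR = D₄·M̄R̄ = 3.267 × 1.9267 = 6.2944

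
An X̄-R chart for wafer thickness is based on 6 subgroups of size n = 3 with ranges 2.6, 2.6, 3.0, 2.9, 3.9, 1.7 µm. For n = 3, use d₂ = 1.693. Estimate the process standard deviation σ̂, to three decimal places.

R̄ = (2.6 + 2.6 + 3.0 + 2.9 + 3.9 + 1.7) / 6 = 2.7833
σ̂ = R̄ / d₂ = 2.7833 / 1.693 = 1.6440

1.644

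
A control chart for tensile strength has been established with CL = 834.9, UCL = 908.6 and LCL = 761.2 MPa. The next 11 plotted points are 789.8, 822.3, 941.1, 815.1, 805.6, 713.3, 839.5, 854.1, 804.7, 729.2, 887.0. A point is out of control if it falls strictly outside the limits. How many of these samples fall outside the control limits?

3

Compare each point to [761.2, 908.6]: sample 3 = 941.1 > UCL; sample 6 = 713.3 < LCL; sample 10 = 729.2 < LCL.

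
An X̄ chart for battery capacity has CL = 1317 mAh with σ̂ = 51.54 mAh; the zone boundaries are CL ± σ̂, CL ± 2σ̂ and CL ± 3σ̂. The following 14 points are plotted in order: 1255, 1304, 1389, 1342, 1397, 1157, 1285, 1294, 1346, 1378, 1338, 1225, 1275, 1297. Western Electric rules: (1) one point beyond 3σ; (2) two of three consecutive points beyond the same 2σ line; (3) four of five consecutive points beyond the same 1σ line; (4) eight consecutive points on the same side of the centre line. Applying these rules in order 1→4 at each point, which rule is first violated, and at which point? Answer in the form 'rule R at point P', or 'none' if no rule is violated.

rule 1 at point 6

Zone of each point (C = within 1σ̂, B = 1σ̂–2σ̂, A = 2σ̂–3σ̂, * = beyond 3σ̂; sign = side of CL): 1:-B, 2:-C, 3:+B, 4:+C, 5:+B, 6:-*, 7:-C, 8:-C, 9:+C, 10:+B, 11:+C, 12:-B, 13:-C, 14:-C
Rule 1 (one point beyond the 3σ limits) is satisfied at point 6.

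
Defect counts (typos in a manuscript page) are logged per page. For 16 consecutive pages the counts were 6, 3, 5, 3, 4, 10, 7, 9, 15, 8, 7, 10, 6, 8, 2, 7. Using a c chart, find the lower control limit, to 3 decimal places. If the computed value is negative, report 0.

0.000

c̄ = (6 + 3 + 5 + 3 + 4 + 10 + 7 + 9 + 15 + 8 + 7 + 10 + 6 + 8 + 2 + 7) / 16 = 110 / 16 = 6.8750
LCL = c̄ − 3√c̄ = 6.8750 − 3 × 2.6220 = -0.9911 → 0 (cannot be negative)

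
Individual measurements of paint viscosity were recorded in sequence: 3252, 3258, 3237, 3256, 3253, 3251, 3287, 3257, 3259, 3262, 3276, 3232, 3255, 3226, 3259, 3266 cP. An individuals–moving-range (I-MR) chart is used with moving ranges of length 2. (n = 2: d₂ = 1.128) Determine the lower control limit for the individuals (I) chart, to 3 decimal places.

3207.148

X̄ = (3252 + 3258 + 3237 + 3256 + 3253 + 3251 + 3287 + 3257 + 3259 + 3262 + 3276 + 3232 + 3255 + 3226 + 3259 + 3266) / 16 = 3255.3750
Moving ranges: 6, 21, 19, 3, 2, 36, 30, 2, 3, 14, 44, 23, 29, 33, 7; M̄R̄ = 272.0000 / 15 = 18.1333
LCL = X̄ − 3·M̄R̄/d₂ = 3255.3750 − 3 × 18.1333 / 1.128 = 3207.1480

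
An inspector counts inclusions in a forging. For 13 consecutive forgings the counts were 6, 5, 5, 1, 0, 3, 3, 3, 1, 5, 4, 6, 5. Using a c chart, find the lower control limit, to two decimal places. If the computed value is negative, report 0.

c̄ = (6 + 5 + 5 + 1 + 0 + 3 + 3 + 3 + 1 + 5 + 4 + 6 + 5) / 13 = 47 / 13 = 3.6154
LCL = c̄ − 3√c̄ = 3.6154 − 3 × 1.9014 = -2.0889 → 0 (cannot be negative)

0.00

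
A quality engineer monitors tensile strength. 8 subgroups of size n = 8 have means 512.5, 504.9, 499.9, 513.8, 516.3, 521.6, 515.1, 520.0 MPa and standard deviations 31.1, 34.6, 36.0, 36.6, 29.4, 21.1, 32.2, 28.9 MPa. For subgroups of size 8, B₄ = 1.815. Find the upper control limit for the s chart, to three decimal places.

s̄ = (31.1 + 34.6 + 36.0 + 36.6 + 29.4 + 21.1 + 32.2 + 28.9) / 8 = 31.2375
UCL_s = B₄·s̄ = 1.815 × 31.2375 = 56.6961

56.696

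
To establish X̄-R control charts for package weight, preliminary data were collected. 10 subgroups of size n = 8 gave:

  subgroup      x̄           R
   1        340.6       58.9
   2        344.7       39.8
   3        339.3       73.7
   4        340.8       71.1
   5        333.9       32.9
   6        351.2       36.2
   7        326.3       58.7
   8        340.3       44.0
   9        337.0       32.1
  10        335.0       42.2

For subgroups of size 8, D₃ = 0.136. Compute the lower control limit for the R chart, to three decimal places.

R̄ = (58.9 + 39.8 + 73.7 + 71.1 + 32.9 + 36.2 + 58.7 + 44.0 + 32.1 + 42.2) / 10 = 489.6000 / 10 = 48.9600
LCL_R = D₃·R̄ = 0.136 × 48.9600 = 6.6586

6.659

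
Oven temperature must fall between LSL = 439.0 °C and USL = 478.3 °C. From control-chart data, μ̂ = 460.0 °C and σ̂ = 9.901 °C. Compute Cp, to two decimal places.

0.66

Cp = (USL − LSL) / (6σ̂) = (478.3 − 439.0) / (6 × 9.901) = 39.3000 / 59.4060 = 0.6615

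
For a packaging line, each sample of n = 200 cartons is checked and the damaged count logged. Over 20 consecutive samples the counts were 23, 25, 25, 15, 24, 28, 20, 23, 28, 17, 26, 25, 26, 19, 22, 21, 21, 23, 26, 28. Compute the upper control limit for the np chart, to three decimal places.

36.849

p̄ = Σdᵢ / (k·n) = 465 / (20 × 200) = 0.11625
UCL = np̄ + 3·√(np̄(1−p̄)) = 23.2500 + 3 × √(23.2500×0.88375) = 23.2500 + 3 × 4.5329 = 36.8487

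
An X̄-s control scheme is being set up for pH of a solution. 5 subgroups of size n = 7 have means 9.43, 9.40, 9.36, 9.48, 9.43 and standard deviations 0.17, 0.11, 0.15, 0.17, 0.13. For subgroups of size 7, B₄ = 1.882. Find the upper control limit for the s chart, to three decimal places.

s̄ = (0.17 + 0.11 + 0.15 + 0.17 + 0.13) / 5 = 0.1460
UCL_s = B₄·s̄ = 1.882 × 0.1460 = 0.2748

0.275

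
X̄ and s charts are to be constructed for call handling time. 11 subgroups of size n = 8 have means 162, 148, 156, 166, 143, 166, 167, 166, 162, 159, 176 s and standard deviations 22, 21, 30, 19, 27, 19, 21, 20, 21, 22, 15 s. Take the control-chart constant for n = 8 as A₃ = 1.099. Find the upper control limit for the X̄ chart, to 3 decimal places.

184.678

X̄̄ = (162 + 148 + 156 + 166 + 143 + 166 + 167 + 166 + 162 + 159 + 176) / 11 = 161.0000
s̄ = (22 + 21 + 30 + 19 + 27 + 19 + 21 + 20 + 21 + 22 + 15) / 11 = 21.5455
UCL = X̄̄ + A₃·s̄ = 161.0000 + 1.099 × 21.5455 = 184.6785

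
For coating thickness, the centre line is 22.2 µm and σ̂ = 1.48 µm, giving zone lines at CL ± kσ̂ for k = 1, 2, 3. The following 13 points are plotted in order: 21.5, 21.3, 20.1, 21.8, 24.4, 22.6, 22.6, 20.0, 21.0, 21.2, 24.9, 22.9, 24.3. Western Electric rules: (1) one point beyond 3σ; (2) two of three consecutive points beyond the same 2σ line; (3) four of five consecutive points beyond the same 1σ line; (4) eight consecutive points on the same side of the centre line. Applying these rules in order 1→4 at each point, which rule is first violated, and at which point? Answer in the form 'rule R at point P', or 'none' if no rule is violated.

Zone of each point (C = within 1σ̂, B = 1σ̂–2σ̂, A = 2σ̂–3σ̂, * = beyond 3σ̂; sign = side of CL): 1:-C, 2:-C, 3:-B, 4:-C, 5:+B, 6:+C, 7:+C, 8:-B, 9:-C, 10:-C, 11:+B, 12:+C, 13:+B
No rule fires across all 13 points.

none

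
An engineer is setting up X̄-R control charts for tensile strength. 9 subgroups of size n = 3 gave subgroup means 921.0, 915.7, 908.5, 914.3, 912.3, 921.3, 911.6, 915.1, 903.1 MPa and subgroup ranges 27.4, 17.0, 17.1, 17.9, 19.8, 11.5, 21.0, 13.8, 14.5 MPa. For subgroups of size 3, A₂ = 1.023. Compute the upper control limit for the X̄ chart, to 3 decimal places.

931.842

X̄̄ = (921.0 + 915.7 + 908.5 + 914.3 + 912.3 + 921.3 + 911.6 + 915.1 + 903.1) / 9 = 8222.9000 / 9 = 913.6556
R̄ = (27.4 + 17.0 + 17.1 + 17.9 + 19.8 + 11.5 + 21.0 + 13.8 + 14.5) / 9 = 160.0000 / 9 = 17.7778
UCL = X̄̄ + A₂·R̄ = 913.6556 + 1.023 × 17.7778 = 931.8422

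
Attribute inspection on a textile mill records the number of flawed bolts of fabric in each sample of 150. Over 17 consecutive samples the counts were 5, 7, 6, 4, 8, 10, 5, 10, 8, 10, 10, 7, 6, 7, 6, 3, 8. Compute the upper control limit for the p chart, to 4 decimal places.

p̄ = Σdᵢ / (k·n) = 120 / (17 × 150) = 0.04706
UCL = p̄ + 3·√(p̄(1−p̄)/n) = 0.04706 + 3 × √(0.04706×0.95294/150) = 0.04706 + 3 × 0.01729 = 0.09893

0.0989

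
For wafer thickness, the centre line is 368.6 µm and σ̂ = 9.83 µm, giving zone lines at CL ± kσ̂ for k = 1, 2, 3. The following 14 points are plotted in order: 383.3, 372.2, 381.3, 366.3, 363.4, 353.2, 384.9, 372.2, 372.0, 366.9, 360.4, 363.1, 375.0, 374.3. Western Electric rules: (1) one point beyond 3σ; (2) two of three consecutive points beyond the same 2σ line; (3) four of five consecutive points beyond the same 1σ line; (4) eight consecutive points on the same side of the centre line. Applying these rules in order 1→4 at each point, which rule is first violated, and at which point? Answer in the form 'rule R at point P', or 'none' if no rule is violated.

none

Zone of each point (C = within 1σ̂, B = 1σ̂–2σ̂, A = 2σ̂–3σ̂, * = beyond 3σ̂; sign = side of CL): 1:+B, 2:+C, 3:+B, 4:-C, 5:-C, 6:-B, 7:+B, 8:+C, 9:+C, 10:-C, 11:-C, 12:-C, 13:+C, 14:+C
No rule fires across all 14 points.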